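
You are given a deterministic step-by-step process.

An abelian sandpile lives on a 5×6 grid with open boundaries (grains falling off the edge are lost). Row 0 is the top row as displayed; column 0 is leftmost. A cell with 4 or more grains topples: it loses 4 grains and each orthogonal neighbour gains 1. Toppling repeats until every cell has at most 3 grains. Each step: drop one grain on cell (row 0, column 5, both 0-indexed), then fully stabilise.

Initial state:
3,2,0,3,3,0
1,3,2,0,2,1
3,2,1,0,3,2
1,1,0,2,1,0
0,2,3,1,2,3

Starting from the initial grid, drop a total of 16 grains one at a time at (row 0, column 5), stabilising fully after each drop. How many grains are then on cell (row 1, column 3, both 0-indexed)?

k=0  3,2,0,3,3,0
1,3,2,0,2,1
3,2,1,0,3,2
1,1,0,2,1,0
0,2,3,1,2,3
k=1  3,2,0,3,3,1
1,3,2,0,2,1
3,2,1,0,3,2
1,1,0,2,1,0
0,2,3,1,2,3
k=2  3,2,0,3,3,2
1,3,2,0,2,1
3,2,1,0,3,2
1,1,0,2,1,0
0,2,3,1,2,3
k=3  3,2,0,3,3,3
1,3,2,0,2,1
3,2,1,0,3,2
1,1,0,2,1,0
0,2,3,1,2,3
k=4  3,2,1,0,1,1
1,3,2,1,3,2
3,2,1,0,3,2
1,1,0,2,1,0
0,2,3,1,2,3
k=5  3,2,1,0,1,2
1,3,2,1,3,2
3,2,1,0,3,2
1,1,0,2,1,0
0,2,3,1,2,3
k=6  3,2,1,0,1,3
1,3,2,1,3,2
3,2,1,0,3,2
1,1,0,2,1,0
0,2,3,1,2,3
k=7  3,2,1,0,2,0
1,3,2,1,3,3
3,2,1,0,3,2
1,1,0,2,1,0
0,2,3,1,2,3
k=8  3,2,1,0,2,1
1,3,2,1,3,3
3,2,1,0,3,2
1,1,0,2,1,0
0,2,3,1,2,3
k=9  3,2,1,0,2,2
1,3,2,1,3,3
3,2,1,0,3,2
1,1,0,2,1,0
0,2,3,1,2,3
k=10  3,2,1,0,2,3
1,3,2,1,3,3
3,2,1,0,3,2
1,1,0,2,1,0
0,2,3,1,2,3
k=11  3,2,1,1,0,2
1,3,2,2,2,2
3,2,1,1,1,0
1,1,0,2,2,1
0,2,3,1,2,3
k=12  3,2,1,1,0,3
1,3,2,2,2,2
3,2,1,1,1,0
1,1,0,2,2,1
0,2,3,1,2,3
k=13  3,2,1,1,1,0
1,3,2,2,2,3
3,2,1,1,1,0
1,1,0,2,2,1
0,2,3,1,2,3
k=14  3,2,1,1,1,1
1,3,2,2,2,3
3,2,1,1,1,0
1,1,0,2,2,1
0,2,3,1,2,3
k=15  3,2,1,1,1,2
1,3,2,2,2,3
3,2,1,1,1,0
1,1,0,2,2,1
0,2,3,1,2,3
k=16  3,2,1,1,1,3
1,3,2,2,2,3
3,2,1,1,1,0
1,1,0,2,2,1
0,2,3,1,2,3

2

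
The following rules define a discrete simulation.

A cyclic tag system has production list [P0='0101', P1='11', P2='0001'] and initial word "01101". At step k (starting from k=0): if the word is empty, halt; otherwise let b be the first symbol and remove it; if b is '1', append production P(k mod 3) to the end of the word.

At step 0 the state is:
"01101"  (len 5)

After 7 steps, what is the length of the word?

14

k=0  "01101"  (len 5)
k=1  "1101"  (len 4)
k=2  "10111"  (len 5)
k=3  "01110001"  (len 8)
k=4  "1110001"  (len 7)
k=5  "11000111"  (len 8)
k=6  "10001110001"  (len 11)
k=7  "00011100010101"  (len 14)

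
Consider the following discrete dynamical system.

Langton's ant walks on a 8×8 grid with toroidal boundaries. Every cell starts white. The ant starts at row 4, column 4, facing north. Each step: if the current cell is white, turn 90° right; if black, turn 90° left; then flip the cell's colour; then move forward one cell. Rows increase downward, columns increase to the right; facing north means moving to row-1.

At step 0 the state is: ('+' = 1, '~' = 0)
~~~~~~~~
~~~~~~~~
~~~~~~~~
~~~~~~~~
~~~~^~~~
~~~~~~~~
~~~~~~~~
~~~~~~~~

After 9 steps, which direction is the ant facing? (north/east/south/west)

west

[0] ~~~~~~~~
~~~~~~~~
~~~~~~~~
~~~~~~~~
~~~~^~~~
~~~~~~~~
~~~~~~~~
~~~~~~~~
[1] ~~~~~~~~
~~~~~~~~
~~~~~~~~
~~~~~~~~
~~~~+>~~
~~~~~~~~
~~~~~~~~
~~~~~~~~
[2] ~~~~~~~~
~~~~~~~~
~~~~~~~~
~~~~~~~~
~~~~++~~
~~~~~v~~
~~~~~~~~
~~~~~~~~
[3] ~~~~~~~~
~~~~~~~~
~~~~~~~~
~~~~~~~~
~~~~++~~
~~~~<+~~
~~~~~~~~
~~~~~~~~
[4] ~~~~~~~~
~~~~~~~~
~~~~~~~~
~~~~~~~~
~~~~^+~~
~~~~++~~
~~~~~~~~
~~~~~~~~
[5] ~~~~~~~~
~~~~~~~~
~~~~~~~~
~~~~~~~~
~~~<~+~~
~~~~++~~
~~~~~~~~
~~~~~~~~
[6] ~~~~~~~~
~~~~~~~~
~~~~~~~~
~~~^~~~~
~~~+~+~~
~~~~++~~
~~~~~~~~
~~~~~~~~
[7] ~~~~~~~~
~~~~~~~~
~~~~~~~~
~~~+>~~~
~~~+~+~~
~~~~++~~
~~~~~~~~
~~~~~~~~
[8] ~~~~~~~~
~~~~~~~~
~~~~~~~~
~~~++~~~
~~~+v+~~
~~~~++~~
~~~~~~~~
~~~~~~~~
[9] ~~~~~~~~
~~~~~~~~
~~~~~~~~
~~~++~~~
~~~<++~~
~~~~++~~
~~~~~~~~
~~~~~~~~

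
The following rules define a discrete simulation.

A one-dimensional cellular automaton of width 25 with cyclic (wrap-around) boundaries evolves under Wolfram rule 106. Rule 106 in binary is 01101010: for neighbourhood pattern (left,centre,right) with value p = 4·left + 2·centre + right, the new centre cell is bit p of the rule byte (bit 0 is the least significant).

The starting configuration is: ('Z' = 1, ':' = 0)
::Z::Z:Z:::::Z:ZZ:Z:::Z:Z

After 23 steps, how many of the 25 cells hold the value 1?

9

0) ::Z::Z:Z:::::Z:ZZ:Z:::Z:Z
1) :Z::Z:Z:::::Z:ZZZZ:::Z:Z:
2) Z::Z:Z:::::Z:ZZ::Z::Z:Z::
3) ::Z:Z:::::Z:ZZZ:Z::Z:Z::Z
4) :Z:Z:::::Z:ZZ:ZZ::Z:Z::Z:
5) Z:Z:::::Z:ZZZZZZ:Z:Z::Z::
6) :Z:::::Z:ZZ::::ZZ:Z::Z::Z
7) Z:::::Z:ZZZ:::ZZZZ::Z::Z:
8) :::::Z:ZZ:Z::ZZ::Z:Z::Z:Z
9) ::::Z:ZZZZ::ZZZ:Z:Z::Z:Z:
10) :::Z:ZZ::Z:ZZ:ZZ:Z::Z:Z::
11) ::Z:ZZZ:Z:ZZZZZZZ::Z:Z:::
12) :Z:ZZ:ZZ:ZZ:::::Z:Z:Z::::
13) Z:ZZZZZZZZZ::::Z:Z:Z:::::
14) :ZZ:::::::Z:::Z:Z:Z:::::Z
15) ZZZ::::::Z:::Z:Z:Z:::::Z:
16) Z:Z:::::Z:::Z:Z:Z:::::Z:Z
17) ZZ:::::Z:::Z:Z:Z:::::Z:ZZ
18) :Z::::Z:::Z:Z:Z:::::Z:ZZ:
19) Z::::Z:::Z:Z:Z:::::Z:ZZZ:
20) ::::Z:::Z:Z:Z:::::Z:ZZ:ZZ
21) :::Z:::Z:Z:Z:::::Z:ZZZZZZ
22) ::Z:::Z:Z:Z:::::Z:ZZ::::Z
23) :Z:::Z:Z:Z:::::Z:ZZZ:::Z:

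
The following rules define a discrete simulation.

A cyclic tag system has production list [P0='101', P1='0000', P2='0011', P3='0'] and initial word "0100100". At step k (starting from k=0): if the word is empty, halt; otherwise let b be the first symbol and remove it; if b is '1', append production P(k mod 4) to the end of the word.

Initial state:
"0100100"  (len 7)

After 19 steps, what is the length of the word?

k=0  "0100100"  (len 7)
k=1  "100100"  (len 6)
k=2  "001000000"  (len 9)
k=3  "01000000"  (len 8)
k=4  "1000000"  (len 7)
k=5  "000000101"  (len 9)
k=6  "00000101"  (len 8)
k=7  "0000101"  (len 7)
k=8  "000101"  (len 6)
k=9  "00101"  (len 5)
k=10  "0101"  (len 4)
k=11  "101"  (len 3)
k=12  "010"  (len 3)
k=13  "10"  (len 2)
k=14  "00000"  (len 5)
k=15  "0000"  (len 4)
k=16  "000"  (len 3)
k=17  "00"  (len 2)
k=18  "0"  (len 1)
k=19  (halted — word empty)

0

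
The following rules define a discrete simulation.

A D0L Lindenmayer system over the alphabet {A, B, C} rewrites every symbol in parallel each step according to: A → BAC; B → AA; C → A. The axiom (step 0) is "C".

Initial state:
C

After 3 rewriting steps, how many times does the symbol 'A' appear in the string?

4

step 0: C
step 1: A
step 2: BAC
step 3: AABACA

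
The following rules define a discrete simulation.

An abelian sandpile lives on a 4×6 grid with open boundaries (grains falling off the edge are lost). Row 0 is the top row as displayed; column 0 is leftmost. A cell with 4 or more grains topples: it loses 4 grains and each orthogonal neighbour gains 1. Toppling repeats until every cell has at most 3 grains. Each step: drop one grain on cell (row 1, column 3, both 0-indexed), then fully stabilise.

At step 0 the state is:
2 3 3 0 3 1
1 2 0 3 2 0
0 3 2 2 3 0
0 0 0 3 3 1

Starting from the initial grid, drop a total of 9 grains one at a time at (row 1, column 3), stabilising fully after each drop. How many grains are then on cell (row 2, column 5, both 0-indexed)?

t=0: 2 3 3 0 3 1
1 2 0 3 2 0
0 3 2 2 3 0
0 0 0 3 3 1
t=1: 2 3 3 1 3 1
1 2 1 0 3 0
0 3 2 3 3 0
0 0 0 3 3 1
t=2: 2 3 3 1 3 1
1 2 1 1 3 0
0 3 2 3 3 0
0 0 0 3 3 1
t=3: 2 3 3 1 3 1
1 2 1 2 3 0
0 3 2 3 3 0
0 0 0 3 3 1
t=4: 2 3 3 1 3 1
1 2 1 3 3 0
0 3 2 3 3 0
0 0 0 3 3 1
t=5: 2 3 3 3 0 2
1 2 2 2 2 1
0 3 3 2 2 1
0 0 1 1 1 2
t=6: 2 3 3 3 0 2
1 2 2 3 2 1
0 3 3 2 2 1
0 0 1 1 1 2
t=7: 3 1 2 1 1 2
2 1 2 3 3 1
1 1 2 0 3 1
0 1 2 2 1 2
t=8: 3 1 2 2 2 2
2 1 3 1 1 2
1 1 2 2 0 2
0 1 2 2 2 2
t=9: 3 1 2 2 2 2
2 1 3 2 1 2
1 1 2 2 0 2
0 1 2 2 2 2

2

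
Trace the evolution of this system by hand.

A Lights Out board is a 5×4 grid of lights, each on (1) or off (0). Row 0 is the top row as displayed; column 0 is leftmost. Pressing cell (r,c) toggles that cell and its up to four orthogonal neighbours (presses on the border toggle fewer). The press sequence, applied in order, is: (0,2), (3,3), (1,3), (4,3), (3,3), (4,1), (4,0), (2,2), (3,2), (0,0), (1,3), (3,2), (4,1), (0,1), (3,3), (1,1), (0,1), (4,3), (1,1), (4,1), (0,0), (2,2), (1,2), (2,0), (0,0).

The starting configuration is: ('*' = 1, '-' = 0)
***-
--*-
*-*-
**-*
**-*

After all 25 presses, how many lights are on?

[0] ***-
--*-
*-*-
**-*
**-*
[1] *--*
----
*-*-
**-*
**-*
[2] *--*
----
*-**
***-
**--
[3] *---
--**
*-*-
***-
**--
[4] *---
--**
*-*-
****
****
[5] *---
--**
*-**
**--
***-
[6] *---
--**
*-**
*---
----
[7] *---
--**
*-**
----
**--
[8] *---
---*
**--
--*-
**--
[9] *---
---*
***-
-*-*
***-
[10] -*--
*--*
***-
-*-*
***-
[11] -*-*
*-*-
****
-*-*
***-
[12] -*-*
*-*-
**-*
--*-
**--
[13] -*-*
*-*-
**-*
-**-
--*-
[14] *-**
***-
**-*
-**-
--*-
[15] *-**
***-
**--
-*-*
--**
[16] ****
----
*---
-*-*
--**
[17] ---*
-*--
*---
-*-*
--**
[18] ---*
-*--
*---
-*--
----
[19] -*-*
*-*-
**--
-*--
----
[20] -*-*
*-*-
**--
----
***-
[21] *--*
--*-
**--
----
***-
[22] *--*
----
*-**
--*-
***-
[23] *-**
-***
*--*
--*-
***-
[24] *-**
****
-*-*
*-*-
***-
[25] -***
-***
-*-*
*-*-
***-

13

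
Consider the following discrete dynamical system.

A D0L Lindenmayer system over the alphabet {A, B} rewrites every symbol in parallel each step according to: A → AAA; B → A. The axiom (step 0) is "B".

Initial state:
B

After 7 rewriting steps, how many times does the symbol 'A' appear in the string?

k=0  B
k=1  A
k=2  AAA
k=3  AAAAAAAAA
k=4  AAAAAAAAAAAAAAAAAAAAAAAAAAA
k=5  AAAAAAAAAAAAAAAAAAAAAAAAAAAAAAAAAAAAAAAAAAAAAAAAAAAAAAAAAAAAAAAAAAAAAAAAAAAAAAAAA
k=6  AAAAAAAAAAAAAAAAAAAAAAAAAAAAAAAAAAAAAAAAAAAAAAAAAAAAAAAAAA…AAAAAAAAAAAAAAAAAAAAAAAAAAAAAAAAAAAAAAAAAAAAAAAAAAAAAAAAAA  (len 243)
k=7  AAAAAAAAAAAAAAAAAAAAAAAAAAAAAAAAAAAAAAAAAAAAAAAAAAAAAAAAAA…AAAAAAAAAAAAAAAAAAAAAAAAAAAAAAAAAAAAAAAAAAAAAAAAAAAAAAAAAA  (len 729)

729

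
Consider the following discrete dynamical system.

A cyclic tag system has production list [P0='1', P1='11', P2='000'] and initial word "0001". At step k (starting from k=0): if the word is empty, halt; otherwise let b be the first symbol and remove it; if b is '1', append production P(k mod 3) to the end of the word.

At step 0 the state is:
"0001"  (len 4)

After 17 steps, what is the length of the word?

t=0: "0001"  (len 4)
t=1: "001"  (len 3)
t=2: "01"  (len 2)
t=3: "1"  (len 1)
t=4: "1"  (len 1)
t=5: "11"  (len 2)
t=6: "1000"  (len 4)
t=7: "0001"  (len 4)
t=8: "001"  (len 3)
t=9: "01"  (len 2)
t=10: "1"  (len 1)
t=11: "11"  (len 2)
t=12: "1000"  (len 4)
t=13: "0001"  (len 4)
t=14: "001"  (len 3)
t=15: "01"  (len 2)
t=16: "1"  (len 1)
t=17: "11"  (len 2)

2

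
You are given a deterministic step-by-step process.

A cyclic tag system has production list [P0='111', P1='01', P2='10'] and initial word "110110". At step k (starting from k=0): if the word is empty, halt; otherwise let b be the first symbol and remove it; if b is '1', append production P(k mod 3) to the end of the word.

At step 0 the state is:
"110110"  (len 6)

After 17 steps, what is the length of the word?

20

step 0: "110110"  (len 6)
step 1: "10110111"  (len 8)
step 2: "011011101"  (len 9)
step 3: "11011101"  (len 8)
step 4: "1011101111"  (len 10)
step 5: "01110111101"  (len 11)
step 6: "1110111101"  (len 10)
step 7: "110111101111"  (len 12)
step 8: "1011110111101"  (len 13)
step 9: "01111011110110"  (len 14)
step 10: "1111011110110"  (len 13)
step 11: "11101111011001"  (len 14)
step 12: "110111101100110"  (len 15)
step 13: "10111101100110111"  (len 17)
step 14: "011110110011011101"  (len 18)
step 15: "11110110011011101"  (len 17)
step 16: "1110110011011101111"  (len 19)
step 17: "11011001101110111101"  (len 20)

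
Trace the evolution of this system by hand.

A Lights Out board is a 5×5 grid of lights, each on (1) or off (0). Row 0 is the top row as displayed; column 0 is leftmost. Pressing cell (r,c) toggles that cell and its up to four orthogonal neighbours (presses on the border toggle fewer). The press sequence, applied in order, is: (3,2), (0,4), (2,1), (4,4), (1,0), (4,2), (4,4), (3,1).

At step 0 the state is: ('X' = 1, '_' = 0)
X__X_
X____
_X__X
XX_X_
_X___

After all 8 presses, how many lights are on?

gen 0: X__X_
X____
_X__X
XX_X_
_X___
gen 1: X__X_
X____
_XX_X
X_X__
_XX__
gen 2: X___X
X___X
_XX_X
X_X__
_XX__
gen 3: X___X
XX__X
X___X
XXX__
_XX__
gen 4: X___X
XX__X
X___X
XXX_X
_XXXX
gen 5: ____X
____X
____X
XXX_X
_XXXX
gen 6: ____X
____X
____X
XX__X
____X
gen 7: ____X
____X
____X
XX___
___X_
gen 8: ____X
____X
_X__X
__X__
_X_X_

7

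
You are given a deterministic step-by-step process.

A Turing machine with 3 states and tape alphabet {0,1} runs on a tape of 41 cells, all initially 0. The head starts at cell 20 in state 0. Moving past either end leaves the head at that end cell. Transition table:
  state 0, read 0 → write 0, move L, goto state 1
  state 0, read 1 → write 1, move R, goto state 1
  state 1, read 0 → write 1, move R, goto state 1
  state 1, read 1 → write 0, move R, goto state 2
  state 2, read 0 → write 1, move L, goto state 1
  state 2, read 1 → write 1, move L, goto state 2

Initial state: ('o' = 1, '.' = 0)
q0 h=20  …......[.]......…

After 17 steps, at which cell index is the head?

35

0) q0 h=20  …......[.]......…
1) q1 h=19  …......[.]......…
2) q1 h=20  ….....o[.]......…
3) q1 h=21  …....oo[.]......…
4) q1 h=22  …...ooo[.]......…
5) q1 h=23  …..oooo[.]......…
6) q1 h=24  ….ooooo[.]......…
7) q1 h=25  …oooooo[.]......…
8) q1 h=26  …oooooo[.]......…
9) q1 h=27  …oooooo[.]......…
10) q1 h=28  …oooooo[.]......…
11) q1 h=29  …oooooo[.]......…
12) q1 h=30  …oooooo[.]......…
13) q1 h=31  …oooooo[.]......…
14) q1 h=32  …oooooo[.]......…
15) q1 h=33  …oooooo[.]......…
16) q1 h=34  …oooooo[.]......|
17) q1 h=35  …oooooo[.].....|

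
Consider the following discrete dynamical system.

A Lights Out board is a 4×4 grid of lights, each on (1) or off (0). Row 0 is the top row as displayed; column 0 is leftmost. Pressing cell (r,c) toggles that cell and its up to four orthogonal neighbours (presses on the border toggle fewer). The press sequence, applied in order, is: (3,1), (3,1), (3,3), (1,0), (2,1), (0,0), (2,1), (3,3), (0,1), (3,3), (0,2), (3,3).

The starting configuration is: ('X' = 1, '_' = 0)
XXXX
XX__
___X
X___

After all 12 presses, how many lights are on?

0) XXXX
XX__
___X
X___
1) XXXX
XX__
_X_X
_XX_
2) XXXX
XX__
___X
X___
3) XXXX
XX__
____
X_XX
4) _XXX
____
X___
X_XX
5) _XXX
_X__
_XX_
XXXX
6) X_XX
XX__
_XX_
XXXX
7) X_XX
X___
X___
X_XX
8) X_XX
X___
X__X
X___
9) _X_X
XX__
X__X
X___
10) _X_X
XX__
X___
X_XX
11) __X_
XXX_
X___
X_XX
12) __X_
XXX_
X__X
X___

7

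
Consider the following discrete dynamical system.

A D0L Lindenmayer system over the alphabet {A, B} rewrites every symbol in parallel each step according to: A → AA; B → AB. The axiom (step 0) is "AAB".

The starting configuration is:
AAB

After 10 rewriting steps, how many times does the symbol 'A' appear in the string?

3071

step 0: AAB
step 1: AAAAAB
step 2: AAAAAAAAAAAB
step 3: AAAAAAAAAAAAAAAAAAAAAAAB
step 4: AAAAAAAAAAAAAAAAAAAAAAAAAAAAAAAAAAAAAAAAAAAAAAAB
step 5: AAAAAAAAAAAAAAAAAAAAAAAAAAAAAAAAAAAAAAAAAAAAAAAAAAAAAAAAAAAAAAAAAAAAAAAAAAAAAAAAAAAAAAAAAAAAAAAB
step 6: AAAAAAAAAAAAAAAAAAAAAAAAAAAAAAAAAAAAAAAAAAAAAAAAAAAAAAAAAA…AAAAAAAAAAAAAAAAAAAAAAAAAAAAAAAAAAAAAAAAAAAAAAAAAAAAAAAAAB  (len 192)
step 7: AAAAAAAAAAAAAAAAAAAAAAAAAAAAAAAAAAAAAAAAAAAAAAAAAAAAAAAAAA…AAAAAAAAAAAAAAAAAAAAAAAAAAAAAAAAAAAAAAAAAAAAAAAAAAAAAAAAAB  (len 384)
step 8: AAAAAAAAAAAAAAAAAAAAAAAAAAAAAAAAAAAAAAAAAAAAAAAAAAAAAAAAAA…AAAAAAAAAAAAAAAAAAAAAAAAAAAAAAAAAAAAAAAAAAAAAAAAAAAAAAAAAB  (len 768)
step 9: AAAAAAAAAAAAAAAAAAAAAAAAAAAAAAAAAAAAAAAAAAAAAAAAAAAAAAAAAA…AAAAAAAAAAAAAAAAAAAAAAAAAAAAAAAAAAAAAAAAAAAAAAAAAAAAAAAAAB  (len 1536)
step 10: AAAAAAAAAAAAAAAAAAAAAAAAAAAAAAAAAAAAAAAAAAAAAAAAAAAAAAAAAA…AAAAAAAAAAAAAAAAAAAAAAAAAAAAAAAAAAAAAAAAAAAAAAAAAAAAAAAAAB  (len 3072)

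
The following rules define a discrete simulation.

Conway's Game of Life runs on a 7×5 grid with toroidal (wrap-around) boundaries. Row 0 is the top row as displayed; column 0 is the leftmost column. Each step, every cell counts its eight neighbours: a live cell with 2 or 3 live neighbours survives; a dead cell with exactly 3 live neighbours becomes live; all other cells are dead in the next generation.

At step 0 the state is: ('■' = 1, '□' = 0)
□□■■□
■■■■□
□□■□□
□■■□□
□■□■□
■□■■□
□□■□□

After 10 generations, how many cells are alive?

k=0  □□■■□
■■■■□
□□■□□
□■■□□
□■□■□
■□■■□
□□■□□
k=1  □□□□■
□□□□■
■□□□□
□■□■□
■□□■■
□□□■■
□□□□■
k=2  ■□□■■
■□□□■
■□□□■
□■■■□
■□□□□
□□□□□
■□□□■
k=3  □■□■□
□■□□□
□□■□□
□■■■□
□■■□□
■□□□■
■□□■□
k=4  ■■□□■
□■□□□
□□□■□
□□□■□
□□□□■
■□■■■
■■■■□
k=5  □□□■■
□■■□■
□□■□□
□□□■■
■□■□□
□□□□□
□□□□□
k=6  ■□■■■
■■■□■
■■■□■
□■■■■
□□□■■
□□□□□
□□□□□
k=7  □□■□□
□□□□□
□□□□□
□□□□□
■□□□■
□□□□□
□□□■■
k=8  □□□■□
□□□□□
□□□□□
□□□□□
□□□□□
■□□■□
□□□■□
k=9  □□□□□
□□□□□
□□□□□
□□□□□
□□□□□
□□□□■
□□■■□
k=10  □□□□□
□□□□□
□□□□□
□□□□□
□□□□□
□□□■□
□□□■□

2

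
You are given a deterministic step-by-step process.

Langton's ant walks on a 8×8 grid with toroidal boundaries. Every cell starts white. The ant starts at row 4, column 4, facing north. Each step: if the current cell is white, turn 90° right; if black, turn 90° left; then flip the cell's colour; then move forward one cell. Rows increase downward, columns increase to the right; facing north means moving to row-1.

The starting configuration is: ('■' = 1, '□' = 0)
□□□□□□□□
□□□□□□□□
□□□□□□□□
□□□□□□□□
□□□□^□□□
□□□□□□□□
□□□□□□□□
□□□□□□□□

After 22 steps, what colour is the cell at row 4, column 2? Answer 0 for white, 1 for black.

1

step 0: □□□□□□□□
□□□□□□□□
□□□□□□□□
□□□□□□□□
□□□□^□□□
□□□□□□□□
□□□□□□□□
□□□□□□□□
step 1: □□□□□□□□
□□□□□□□□
□□□□□□□□
□□□□□□□□
□□□□■>□□
□□□□□□□□
□□□□□□□□
□□□□□□□□
step 2: □□□□□□□□
□□□□□□□□
□□□□□□□□
□□□□□□□□
□□□□■■□□
□□□□□v□□
□□□□□□□□
□□□□□□□□
step 3: □□□□□□□□
□□□□□□□□
□□□□□□□□
□□□□□□□□
□□□□■■□□
□□□□<■□□
□□□□□□□□
□□□□□□□□
step 4: □□□□□□□□
□□□□□□□□
□□□□□□□□
□□□□□□□□
□□□□^■□□
□□□□■■□□
□□□□□□□□
□□□□□□□□
step 5: □□□□□□□□
□□□□□□□□
□□□□□□□□
□□□□□□□□
□□□<□■□□
□□□□■■□□
□□□□□□□□
□□□□□□□□
step 6: □□□□□□□□
□□□□□□□□
□□□□□□□□
□□□^□□□□
□□□■□■□□
□□□□■■□□
□□□□□□□□
□□□□□□□□
step 7: □□□□□□□□
□□□□□□□□
□□□□□□□□
□□□■>□□□
□□□■□■□□
□□□□■■□□
□□□□□□□□
□□□□□□□□
step 8: □□□□□□□□
□□□□□□□□
□□□□□□□□
□□□■■□□□
□□□■v■□□
□□□□■■□□
□□□□□□□□
□□□□□□□□
step 9: □□□□□□□□
□□□□□□□□
□□□□□□□□
□□□■■□□□
□□□<■■□□
□□□□■■□□
□□□□□□□□
□□□□□□□□
step 10: □□□□□□□□
□□□□□□□□
□□□□□□□□
□□□■■□□□
□□□□■■□□
□□□v■■□□
□□□□□□□□
□□□□□□□□
step 11: □□□□□□□□
□□□□□□□□
□□□□□□□□
□□□■■□□□
□□□□■■□□
□□<■■■□□
□□□□□□□□
□□□□□□□□
step 12: □□□□□□□□
□□□□□□□□
□□□□□□□□
□□□■■□□□
□□^□■■□□
□□■■■■□□
□□□□□□□□
□□□□□□□□
step 13: □□□□□□□□
□□□□□□□□
□□□□□□□□
□□□■■□□□
□□■>■■□□
□□■■■■□□
□□□□□□□□
□□□□□□□□
step 14: □□□□□□□□
□□□□□□□□
□□□□□□□□
□□□■■□□□
□□■■■■□□
□□■v■■□□
□□□□□□□□
□□□□□□□□
step 15: □□□□□□□□
□□□□□□□□
□□□□□□□□
□□□■■□□□
□□■■■■□□
□□■□>■□□
□□□□□□□□
□□□□□□□□
step 16: □□□□□□□□
□□□□□□□□
□□□□□□□□
□□□■■□□□
□□■■^■□□
□□■□□■□□
□□□□□□□□
□□□□□□□□
step 17: □□□□□□□□
□□□□□□□□
□□□□□□□□
□□□■■□□□
□□■<□■□□
□□■□□■□□
□□□□□□□□
□□□□□□□□
step 18: □□□□□□□□
□□□□□□□□
□□□□□□□□
□□□■■□□□
□□■□□■□□
□□■v□■□□
□□□□□□□□
□□□□□□□□
step 19: □□□□□□□□
□□□□□□□□
□□□□□□□□
□□□■■□□□
□□■□□■□□
□□<■□■□□
□□□□□□□□
□□□□□□□□
step 20: □□□□□□□□
□□□□□□□□
□□□□□□□□
□□□■■□□□
□□■□□■□□
□□□■□■□□
□□v□□□□□
□□□□□□□□
step 21: □□□□□□□□
□□□□□□□□
□□□□□□□□
□□□■■□□□
□□■□□■□□
□□□■□■□□
□<■□□□□□
□□□□□□□□
step 22: □□□□□□□□
□□□□□□□□
□□□□□□□□
□□□■■□□□
□□■□□■□□
□^□■□■□□
□■■□□□□□
□□□□□□□□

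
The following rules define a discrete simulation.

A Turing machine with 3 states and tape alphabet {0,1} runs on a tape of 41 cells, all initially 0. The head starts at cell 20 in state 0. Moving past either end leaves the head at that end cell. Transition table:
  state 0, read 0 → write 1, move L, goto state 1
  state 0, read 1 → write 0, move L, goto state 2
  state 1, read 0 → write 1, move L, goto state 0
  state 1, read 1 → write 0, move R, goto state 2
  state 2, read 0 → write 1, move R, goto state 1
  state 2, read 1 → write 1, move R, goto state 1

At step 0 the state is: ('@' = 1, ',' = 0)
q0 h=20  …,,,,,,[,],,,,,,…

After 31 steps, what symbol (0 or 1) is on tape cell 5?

k=0  q0 h=20  …,,,,,,[,],,,,,,…
k=1  q1 h=19  …,,,,,,[,]@,,,,,…
k=2  q0 h=18  …,,,,,,[,]@@,,,,…
k=3  q1 h=17  …,,,,,,[,]@@@,,,…
k=4  q0 h=16  …,,,,,,[,]@@@@,,…
k=5  q1 h=15  …,,,,,,[,]@@@@@,…
k=6  q0 h=14  …,,,,,,[,]@@@@@@…
k=7  q1 h=13  …,,,,,,[,]@@@@@@…
k=8  q0 h=12  …,,,,,,[,]@@@@@@…
k=9  q1 h=11  …,,,,,,[,]@@@@@@…
k=10  q0 h=10  …,,,,,,[,]@@@@@@…
k=11  q1 h= 9  …,,,,,,[,]@@@@@@…
k=12  q0 h= 8  …,,,,,,[,]@@@@@@…
k=13  q1 h= 7  …,,,,,,[,]@@@@@@…
k=14  q0 h= 6  |,,,,,,[,]@@@@@@…
k=15  q1 h= 5  |,,,,,[,]@@@@@@…
k=16  q0 h= 4  |,,,,[,]@@@@@@…
k=17  q1 h= 3  |,,,[,]@@@@@@…
k=18  q0 h= 2  |,,[,]@@@@@@…
k=19  q1 h= 1  |,[,]@@@@@@…
k=20  q0 h= 0  |[,]@@@@@@…
k=21  q1 h= 0  |[@]@@@@@@…
k=22  q2 h= 1  |,[@]@@@@@@…
k=23  q1 h= 2  |,@[@]@@@@@@…
k=24  q2 h= 3  |,@,[@]@@@@@@…
k=25  q1 h= 4  |,@,@[@]@@@@@@…
k=26  q2 h= 5  |,@,@,[@]@@@@@@…
k=27  q1 h= 6  |,@,@,@[@]@@@@@@…
k=28  q2 h= 7  …@,@,@,[@]@@@@@@…
k=29  q1 h= 8  …,@,@,@[@]@@@@@@…
k=30  q2 h= 9  …@,@,@,[@]@@@@@@…
k=31  q1 h=10  …,@,@,@[@]@@@@@@…

1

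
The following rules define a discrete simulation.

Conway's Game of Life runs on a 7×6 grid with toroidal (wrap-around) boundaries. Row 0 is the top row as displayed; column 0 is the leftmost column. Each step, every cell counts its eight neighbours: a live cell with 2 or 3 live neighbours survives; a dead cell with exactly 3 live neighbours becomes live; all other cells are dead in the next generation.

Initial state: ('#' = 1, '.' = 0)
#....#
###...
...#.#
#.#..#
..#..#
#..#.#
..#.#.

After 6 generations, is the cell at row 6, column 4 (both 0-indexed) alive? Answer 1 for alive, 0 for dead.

0

step 0: #....#
###...
...#.#
#.#..#
..#..#
#..#.#
..#.#.
step 1: #.##.#
.##.#.
...###
####.#
..##..
####.#
.#.##.
step 2: #....#
.#....
......
##...#
......
#....#
......
step 3: #.....
#.....
.#....
#.....
.#....
......
......
step 4: ......
##....
##....
##....
......
......
......
step 5: ......
##....
..#..#
##....
......
......
......
step 6: ......
##....
..#..#
##....
......
......
......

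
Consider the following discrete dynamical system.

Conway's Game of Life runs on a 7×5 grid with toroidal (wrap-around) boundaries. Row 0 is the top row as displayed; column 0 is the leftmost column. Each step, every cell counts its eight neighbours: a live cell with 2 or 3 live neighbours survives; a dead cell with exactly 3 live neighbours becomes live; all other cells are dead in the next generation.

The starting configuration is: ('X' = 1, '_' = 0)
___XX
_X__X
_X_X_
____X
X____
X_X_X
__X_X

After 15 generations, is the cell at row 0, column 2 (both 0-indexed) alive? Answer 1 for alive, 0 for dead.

0

gen 0: ___XX
_X__X
_X_X_
____X
X____
X_X_X
__X_X
gen 1: __X_X
____X
__XXX
X___X
XX_X_
X___X
_XX__
gen 2: XXX__
X_X_X
_____
_____
_X_X_
___XX
_XX_X
gen 3: _____
X_XXX
_____
_____
__XXX
_X__X
____X
gen 4: X____
___XX
___XX
___X_
X_XXX
__X_X
X____
gen 5: X____
X__X_
__X__
X____
XXX__
__X__
XX__X
gen 6: _____
_X__X
_X__X
X_X__
X_X__
__XXX
XX__X
gen 7: _X__X
_____
_XXXX
X_XXX
X_X__
__X__
XXX_X
gen 8: _XXXX
_X__X
_X___
_____
X_X__
__X_X
__X_X
gen 9: _X__X
_X__X
X____
_X___
_X_X_
X_X_X
____X
gen 10: ___XX
_X__X
XX___
XXX__
_X_XX
XXX_X
_X__X
gen 11: __XXX
_XXXX
____X
___X_
_____
_____
_X___
gen 12: ____X
_X___
X___X
_____
_____
_____
__XX_
gen 13: __XX_
____X
X____
_____
_____
_____
___X_
gen 14: __XXX
___XX
_____
_____
_____
_____
__XX_
gen 15: _____
__X_X
_____
_____
_____
_____
__X_X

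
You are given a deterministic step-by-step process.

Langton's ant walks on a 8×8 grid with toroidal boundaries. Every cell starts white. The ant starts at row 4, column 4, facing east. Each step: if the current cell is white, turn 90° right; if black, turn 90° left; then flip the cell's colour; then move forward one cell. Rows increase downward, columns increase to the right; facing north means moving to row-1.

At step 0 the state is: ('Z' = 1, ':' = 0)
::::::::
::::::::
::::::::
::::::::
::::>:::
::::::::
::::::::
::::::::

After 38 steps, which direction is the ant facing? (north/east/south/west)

[0] ::::::::
::::::::
::::::::
::::::::
::::>:::
::::::::
::::::::
::::::::
[1] ::::::::
::::::::
::::::::
::::::::
::::Z:::
::::v:::
::::::::
::::::::
[2] ::::::::
::::::::
::::::::
::::::::
::::Z:::
:::<Z:::
::::::::
::::::::
[3] ::::::::
::::::::
::::::::
::::::::
:::^Z:::
:::ZZ:::
::::::::
::::::::
[4] ::::::::
::::::::
::::::::
::::::::
:::Z>:::
:::ZZ:::
::::::::
::::::::
[5] ::::::::
::::::::
::::::::
::::^:::
:::Z::::
:::ZZ:::
::::::::
::::::::
[6] ::::::::
::::::::
::::::::
::::Z>::
:::Z::::
:::ZZ:::
::::::::
::::::::
[7] ::::::::
::::::::
::::::::
::::ZZ::
:::Z:v::
:::ZZ:::
::::::::
::::::::
[8] ::::::::
::::::::
::::::::
::::ZZ::
:::Z<Z::
:::ZZ:::
::::::::
::::::::
[9] ::::::::
::::::::
::::::::
::::^Z::
:::ZZZ::
:::ZZ:::
::::::::
::::::::
[10] ::::::::
::::::::
::::::::
:::<:Z::
:::ZZZ::
:::ZZ:::
::::::::
::::::::
[11] ::::::::
::::::::
:::^::::
:::Z:Z::
:::ZZZ::
:::ZZ:::
::::::::
::::::::
[12] ::::::::
::::::::
:::Z>:::
:::Z:Z::
:::ZZZ::
:::ZZ:::
::::::::
::::::::
[13] ::::::::
::::::::
:::ZZ:::
:::ZvZ::
:::ZZZ::
:::ZZ:::
::::::::
::::::::
[14] ::::::::
::::::::
:::ZZ:::
:::<ZZ::
:::ZZZ::
:::ZZ:::
::::::::
::::::::
[15] ::::::::
::::::::
:::ZZ:::
::::ZZ::
:::vZZ::
:::ZZ:::
::::::::
::::::::
[16] ::::::::
::::::::
:::ZZ:::
::::ZZ::
::::>Z::
:::ZZ:::
::::::::
::::::::
[17] ::::::::
::::::::
:::ZZ:::
::::^Z::
:::::Z::
:::ZZ:::
::::::::
::::::::
[18] ::::::::
::::::::
:::ZZ:::
:::<:Z::
:::::Z::
:::ZZ:::
::::::::
::::::::
[19] ::::::::
::::::::
:::^Z:::
:::Z:Z::
:::::Z::
:::ZZ:::
::::::::
::::::::
[20] ::::::::
::::::::
::<:Z:::
:::Z:Z::
:::::Z::
:::ZZ:::
::::::::
::::::::
[21] ::::::::
::^:::::
::Z:Z:::
:::Z:Z::
:::::Z::
:::ZZ:::
::::::::
::::::::
[22] ::::::::
::Z>::::
::Z:Z:::
:::Z:Z::
:::::Z::
:::ZZ:::
::::::::
::::::::
[23] ::::::::
::ZZ::::
::ZvZ:::
:::Z:Z::
:::::Z::
:::ZZ:::
::::::::
::::::::
[24] ::::::::
::ZZ::::
::<ZZ:::
:::Z:Z::
:::::Z::
:::ZZ:::
::::::::
::::::::
[25] ::::::::
::ZZ::::
:::ZZ:::
::vZ:Z::
:::::Z::
:::ZZ:::
::::::::
::::::::
[26] ::::::::
::ZZ::::
:::ZZ:::
:<ZZ:Z::
:::::Z::
:::ZZ:::
::::::::
::::::::
[27] ::::::::
::ZZ::::
:^:ZZ:::
:ZZZ:Z::
:::::Z::
:::ZZ:::
::::::::
::::::::
[28] ::::::::
::ZZ::::
:Z>ZZ:::
:ZZZ:Z::
:::::Z::
:::ZZ:::
::::::::
::::::::
[29] ::::::::
::ZZ::::
:ZZZZ:::
:ZvZ:Z::
:::::Z::
:::ZZ:::
::::::::
::::::::
[30] ::::::::
::ZZ::::
:ZZZZ:::
:Z:>:Z::
:::::Z::
:::ZZ:::
::::::::
::::::::
[31] ::::::::
::ZZ::::
:ZZ^Z:::
:Z:::Z::
:::::Z::
:::ZZ:::
::::::::
::::::::
[32] ::::::::
::ZZ::::
:Z<:Z:::
:Z:::Z::
:::::Z::
:::ZZ:::
::::::::
::::::::
[33] ::::::::
::ZZ::::
:Z::Z:::
:Zv::Z::
:::::Z::
:::ZZ:::
::::::::
::::::::
[34] ::::::::
::ZZ::::
:Z::Z:::
:<Z::Z::
:::::Z::
:::ZZ:::
::::::::
::::::::
[35] ::::::::
::ZZ::::
:Z::Z:::
::Z::Z::
:v:::Z::
:::ZZ:::
::::::::
::::::::
[36] ::::::::
::ZZ::::
:Z::Z:::
::Z::Z::
<Z:::Z::
:::ZZ:::
::::::::
::::::::
[37] ::::::::
::ZZ::::
:Z::Z:::
^:Z::Z::
ZZ:::Z::
:::ZZ:::
::::::::
::::::::
[38] ::::::::
::ZZ::::
:Z::Z:::
Z>Z::Z::
ZZ:::Z::
:::ZZ:::
::::::::
::::::::

east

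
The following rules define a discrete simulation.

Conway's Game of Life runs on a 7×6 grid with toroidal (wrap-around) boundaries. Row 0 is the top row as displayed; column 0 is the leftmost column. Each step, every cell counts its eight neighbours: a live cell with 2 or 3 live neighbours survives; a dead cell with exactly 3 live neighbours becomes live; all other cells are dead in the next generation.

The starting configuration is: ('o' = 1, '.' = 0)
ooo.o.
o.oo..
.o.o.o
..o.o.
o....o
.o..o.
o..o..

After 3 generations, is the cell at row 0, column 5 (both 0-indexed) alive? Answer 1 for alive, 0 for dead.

1

0) ooo.o.
o.oo..
.o.o.o
..o.o.
o....o
.o..o.
o..o..
1) o...o.
......
oo...o
.oooo.
oo.ooo
.o..o.
o..oo.
2) ...oo.
.o....
oo.ooo
......
......
.o....
oo.oo.
3) oo.ooo
.o....
ooo.oo
o...oo
......
ooo...
oo.ooo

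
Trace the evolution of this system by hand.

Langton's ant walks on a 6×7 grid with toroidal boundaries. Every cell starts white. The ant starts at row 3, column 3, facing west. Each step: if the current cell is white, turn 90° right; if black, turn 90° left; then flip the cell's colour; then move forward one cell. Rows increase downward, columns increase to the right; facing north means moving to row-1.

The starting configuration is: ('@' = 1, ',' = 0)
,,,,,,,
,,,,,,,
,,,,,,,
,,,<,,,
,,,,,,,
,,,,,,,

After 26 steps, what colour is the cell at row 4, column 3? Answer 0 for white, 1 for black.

k=0  ,,,,,,,
,,,,,,,
,,,,,,,
,,,<,,,
,,,,,,,
,,,,,,,
k=1  ,,,,,,,
,,,,,,,
,,,^,,,
,,,@,,,
,,,,,,,
,,,,,,,
k=2  ,,,,,,,
,,,,,,,
,,,@>,,
,,,@,,,
,,,,,,,
,,,,,,,
k=3  ,,,,,,,
,,,,,,,
,,,@@,,
,,,@v,,
,,,,,,,
,,,,,,,
k=4  ,,,,,,,
,,,,,,,
,,,@@,,
,,,<@,,
,,,,,,,
,,,,,,,
k=5  ,,,,,,,
,,,,,,,
,,,@@,,
,,,,@,,
,,,v,,,
,,,,,,,
k=6  ,,,,,,,
,,,,,,,
,,,@@,,
,,,,@,,
,,<@,,,
,,,,,,,
k=7  ,,,,,,,
,,,,,,,
,,,@@,,
,,^,@,,
,,@@,,,
,,,,,,,
k=8  ,,,,,,,
,,,,,,,
,,,@@,,
,,@>@,,
,,@@,,,
,,,,,,,
k=9  ,,,,,,,
,,,,,,,
,,,@@,,
,,@@@,,
,,@v,,,
,,,,,,,
k=10  ,,,,,,,
,,,,,,,
,,,@@,,
,,@@@,,
,,@,>,,
,,,,,,,
k=11  ,,,,,,,
,,,,,,,
,,,@@,,
,,@@@,,
,,@,@,,
,,,,v,,
k=12  ,,,,,,,
,,,,,,,
,,,@@,,
,,@@@,,
,,@,@,,
,,,<@,,
k=13  ,,,,,,,
,,,,,,,
,,,@@,,
,,@@@,,
,,@^@,,
,,,@@,,
k=14  ,,,,,,,
,,,,,,,
,,,@@,,
,,@@@,,
,,@@>,,
,,,@@,,
k=15  ,,,,,,,
,,,,,,,
,,,@@,,
,,@@^,,
,,@@,,,
,,,@@,,
k=16  ,,,,,,,
,,,,,,,
,,,@@,,
,,@<,,,
,,@@,,,
,,,@@,,
k=17  ,,,,,,,
,,,,,,,
,,,@@,,
,,@,,,,
,,@v,,,
,,,@@,,
k=18  ,,,,,,,
,,,,,,,
,,,@@,,
,,@,,,,
,,@,>,,
,,,@@,,
k=19  ,,,,,,,
,,,,,,,
,,,@@,,
,,@,,,,
,,@,@,,
,,,@v,,
k=20  ,,,,,,,
,,,,,,,
,,,@@,,
,,@,,,,
,,@,@,,
,,,@,>,
k=21  ,,,,,v,
,,,,,,,
,,,@@,,
,,@,,,,
,,@,@,,
,,,@,@,
k=22  ,,,,<@,
,,,,,,,
,,,@@,,
,,@,,,,
,,@,@,,
,,,@,@,
k=23  ,,,,@@,
,,,,,,,
,,,@@,,
,,@,,,,
,,@,@,,
,,,@^@,
k=24  ,,,,@@,
,,,,,,,
,,,@@,,
,,@,,,,
,,@,@,,
,,,@@>,
k=25  ,,,,@@,
,,,,,,,
,,,@@,,
,,@,,,,
,,@,@^,
,,,@@,,
k=26  ,,,,@@,
,,,,,,,
,,,@@,,
,,@,,,,
,,@,@@>
,,,@@,,

0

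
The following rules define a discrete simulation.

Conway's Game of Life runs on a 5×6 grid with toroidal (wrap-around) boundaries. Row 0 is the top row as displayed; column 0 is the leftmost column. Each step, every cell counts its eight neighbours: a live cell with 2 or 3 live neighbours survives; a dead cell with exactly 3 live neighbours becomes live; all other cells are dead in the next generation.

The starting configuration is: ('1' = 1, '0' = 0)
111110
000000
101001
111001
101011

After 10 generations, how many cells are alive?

2

gen 0: 111110
000000
101001
111001
101011
gen 1: 101010
000010
001001
001000
000000
gen 2: 000101
010010
000100
000000
010100
gen 3: 100100
001110
000000
001000
001010
gen 4: 010001
001110
001000
000100
011000
gen 5: 110010
011110
001010
010100
111000
gen 6: 000010
100010
000010
100100
000101
gen 7: 000110
000110
000110
000101
000101
gen 8: 001001
001001
001001
001101
001101
gen 9: 111001
111111
111001
110001
110001
gen 10: 000000
000000
000000
000010
000010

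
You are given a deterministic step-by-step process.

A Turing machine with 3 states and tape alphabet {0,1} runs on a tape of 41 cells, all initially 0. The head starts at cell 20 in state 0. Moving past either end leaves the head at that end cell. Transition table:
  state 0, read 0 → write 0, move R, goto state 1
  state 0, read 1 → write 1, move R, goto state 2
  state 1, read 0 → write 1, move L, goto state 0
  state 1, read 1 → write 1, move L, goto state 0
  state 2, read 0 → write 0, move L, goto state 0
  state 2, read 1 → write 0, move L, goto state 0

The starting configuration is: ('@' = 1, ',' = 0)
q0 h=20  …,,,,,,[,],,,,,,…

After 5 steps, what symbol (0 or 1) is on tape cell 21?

1

0) q0 h=20  …,,,,,,[,],,,,,,…
1) q1 h=21  …,,,,,,[,],,,,,,…
2) q0 h=20  …,,,,,,[,]@,,,,,…
3) q1 h=21  …,,,,,,[@],,,,,,…
4) q0 h=20  …,,,,,,[,]@,,,,,…
5) q1 h=21  …,,,,,,[@],,,,,,…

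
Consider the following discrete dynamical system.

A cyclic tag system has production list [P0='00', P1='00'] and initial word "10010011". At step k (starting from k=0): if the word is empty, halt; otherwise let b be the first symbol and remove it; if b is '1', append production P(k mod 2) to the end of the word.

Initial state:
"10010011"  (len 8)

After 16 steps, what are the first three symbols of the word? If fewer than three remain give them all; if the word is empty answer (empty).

k=0  "10010011"  (len 8)
k=1  "001001100"  (len 9)
k=2  "01001100"  (len 8)
k=3  "1001100"  (len 7)
k=4  "00110000"  (len 8)
k=5  "0110000"  (len 7)
k=6  "110000"  (len 6)
k=7  "1000000"  (len 7)
k=8  "00000000"  (len 8)
k=9  "0000000"  (len 7)
k=10  "000000"  (len 6)
k=11  "00000"  (len 5)
k=12  "0000"  (len 4)
k=13  "000"  (len 3)
k=14  "00"  (len 2)
k=15  "0"  (len 1)
k=16  (halted — word empty)

(empty)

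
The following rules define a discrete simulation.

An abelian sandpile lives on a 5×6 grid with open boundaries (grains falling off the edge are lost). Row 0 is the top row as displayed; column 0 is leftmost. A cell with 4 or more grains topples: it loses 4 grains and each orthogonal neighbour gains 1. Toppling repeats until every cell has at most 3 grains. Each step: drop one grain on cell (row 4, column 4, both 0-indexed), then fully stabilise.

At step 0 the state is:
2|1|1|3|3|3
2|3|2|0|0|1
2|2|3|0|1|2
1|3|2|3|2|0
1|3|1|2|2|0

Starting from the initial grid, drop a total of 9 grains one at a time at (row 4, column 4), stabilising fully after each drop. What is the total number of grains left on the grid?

[0] 2|1|1|3|3|3
2|3|2|0|0|1
2|2|3|0|1|2
1|3|2|3|2|0
1|3|1|2|2|0
[1] 2|1|1|3|3|3
2|3|2|0|0|1
2|2|3|0|1|2
1|3|2|3|2|0
1|3|1|2|3|0
[2] 2|1|1|3|3|3
2|3|2|0|0|1
2|2|3|0|1|2
1|3|2|3|3|0
1|3|1|3|0|1
[3] 2|1|1|3|3|3
2|3|2|0|0|1
2|2|3|0|1|2
1|3|2|3|3|0
1|3|1|3|1|1
[4] 2|1|1|3|3|3
2|3|2|0|0|1
2|2|3|0|1|2
1|3|2|3|3|0
1|3|1|3|2|1
[5] 2|1|1|3|3|3
2|3|2|0|0|1
2|2|3|0|1|2
1|3|2|3|3|0
1|3|1|3|3|1
[6] 2|1|1|3|3|3
2|3|2|0|0|1
2|2|3|1|2|2
1|3|3|1|1|1
1|3|2|1|2|2
[7] 2|1|1|3|3|3
2|3|2|0|0|1
2|2|3|1|2|2
1|3|3|1|1|1
1|3|2|1|3|2
[8] 2|1|1|3|3|3
2|3|2|0|0|1
2|2|3|1|2|2
1|3|3|1|2|1
1|3|2|2|0|3
[9] 2|1|1|3|3|3
2|3|2|0|0|1
2|2|3|1|2|2
1|3|3|1|2|1
1|3|2|2|1|3

56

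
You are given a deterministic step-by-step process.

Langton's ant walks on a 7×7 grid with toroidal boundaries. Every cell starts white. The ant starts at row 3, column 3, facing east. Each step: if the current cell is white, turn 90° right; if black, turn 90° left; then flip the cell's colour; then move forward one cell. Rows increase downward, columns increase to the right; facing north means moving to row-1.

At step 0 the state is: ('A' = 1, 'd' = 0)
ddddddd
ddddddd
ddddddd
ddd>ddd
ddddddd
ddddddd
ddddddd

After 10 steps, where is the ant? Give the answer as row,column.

step 0: ddddddd
ddddddd
ddddddd
ddd>ddd
ddddddd
ddddddd
ddddddd
step 1: ddddddd
ddddddd
ddddddd
dddAddd
dddvddd
ddddddd
ddddddd
step 2: ddddddd
ddddddd
ddddddd
dddAddd
dd<Addd
ddddddd
ddddddd
step 3: ddddddd
ddddddd
ddddddd
dd^Addd
ddAAddd
ddddddd
ddddddd
step 4: ddddddd
ddddddd
ddddddd
ddA>ddd
ddAAddd
ddddddd
ddddddd
step 5: ddddddd
ddddddd
ddd^ddd
ddAdddd
ddAAddd
ddddddd
ddddddd
step 6: ddddddd
ddddddd
dddA>dd
ddAdddd
ddAAddd
ddddddd
ddddddd
step 7: ddddddd
ddddddd
dddAAdd
ddAdvdd
ddAAddd
ddddddd
ddddddd
step 8: ddddddd
ddddddd
dddAAdd
ddA<Add
ddAAddd
ddddddd
ddddddd
step 9: ddddddd
ddddddd
ddd^Add
ddAAAdd
ddAAddd
ddddddd
ddddddd
step 10: ddddddd
ddddddd
dd<dAdd
ddAAAdd
ddAAddd
ddddddd
ddddddd

2,2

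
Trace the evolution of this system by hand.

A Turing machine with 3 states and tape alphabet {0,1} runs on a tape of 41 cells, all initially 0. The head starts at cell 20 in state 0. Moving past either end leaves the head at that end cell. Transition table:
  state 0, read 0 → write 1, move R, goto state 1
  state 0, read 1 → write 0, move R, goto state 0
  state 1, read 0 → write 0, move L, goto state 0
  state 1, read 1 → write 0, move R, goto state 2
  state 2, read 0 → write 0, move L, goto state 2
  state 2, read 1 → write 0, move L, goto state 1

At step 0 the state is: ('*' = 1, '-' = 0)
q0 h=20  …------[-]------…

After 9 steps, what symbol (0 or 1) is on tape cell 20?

0

t=0: q0 h=20  …------[-]------…
t=1: q1 h=21  …-----*[-]------…
t=2: q0 h=20  …------[*]------…
t=3: q0 h=21  …------[-]------…
t=4: q1 h=22  …-----*[-]------…
t=5: q0 h=21  …------[*]------…
t=6: q0 h=22  …------[-]------…
t=7: q1 h=23  …-----*[-]------…
t=8: q0 h=22  …------[*]------…
t=9: q0 h=23  …------[-]------…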